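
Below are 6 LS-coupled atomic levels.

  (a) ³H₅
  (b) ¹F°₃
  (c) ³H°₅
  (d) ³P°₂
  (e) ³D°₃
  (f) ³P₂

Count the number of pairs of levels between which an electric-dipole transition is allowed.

3

(a)–(b): forbidden (ΔS, ΔL, ΔJ).
(a)–(c): allowed.
(a)–(d): forbidden (ΔL, ΔJ).
(a)–(e): forbidden (ΔL, ΔJ).
(a)–(f): forbidden (parity, ΔL, ΔJ).
(b)–(c): forbidden (parity, ΔS, ΔL, ΔJ).
(b)–(d): forbidden (parity, ΔS, ΔL).
(b)–(e): forbidden (parity, ΔS).
(b)–(f): forbidden (ΔS, ΔL).
(c)–(d): forbidden (parity, ΔL, ΔJ).
(c)–(e): forbidden (parity, ΔL, ΔJ).
(c)–(f): forbidden (ΔL, ΔJ).
(d)–(e): forbidden (parity).
(d)–(f): allowed.
(e)–(f): allowed.
Allowed pairs: 3 of 15.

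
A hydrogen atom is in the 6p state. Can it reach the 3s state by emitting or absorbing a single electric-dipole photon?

allowed

l: 1 → 0 (Δl = -1). Δl = ±1 passes.
All E1 selection rules are satisfied.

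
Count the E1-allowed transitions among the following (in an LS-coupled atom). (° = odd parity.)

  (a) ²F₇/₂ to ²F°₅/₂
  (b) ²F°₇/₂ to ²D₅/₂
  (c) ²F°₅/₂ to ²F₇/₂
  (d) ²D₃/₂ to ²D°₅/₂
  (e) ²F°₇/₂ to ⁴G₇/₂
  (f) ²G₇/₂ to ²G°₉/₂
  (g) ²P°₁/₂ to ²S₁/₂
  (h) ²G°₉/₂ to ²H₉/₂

7

(a) allowed
(b) allowed
(c) allowed
(d) allowed
(e) forbidden (ΔS fails)
(f) allowed
(g) allowed
(h) allowed
Total allowed: 7 of 8.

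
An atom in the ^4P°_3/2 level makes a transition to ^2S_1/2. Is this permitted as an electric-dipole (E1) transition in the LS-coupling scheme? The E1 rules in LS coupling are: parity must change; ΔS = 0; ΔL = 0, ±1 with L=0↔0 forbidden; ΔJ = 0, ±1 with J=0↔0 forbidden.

forbidden

Reading off the term symbols: S 3/2→1/2, L 1→0, J 3/2→1/2, parity odd→even.
Parity must change: odd → even — ✓.
ΔS = 0: S: 3/2 → 1/2 — ✗.
ΔL = 0, ±1 (not L=0↔0): L: 1 → 0, ΔL = -1 — ✓.
ΔJ = 0, ±1 (not J=0↔0): J: 3/2 → 1/2, ΔJ = -1 — ✓.
Rule(s) violated: ΔS.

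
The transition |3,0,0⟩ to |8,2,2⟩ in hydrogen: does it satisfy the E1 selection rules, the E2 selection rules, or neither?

Δl = 2 − 0 = +2; l_i + l_f = 2.
Δm_l = +2.
E1 (Δl = ±1, |Δm_l| ≤ 1): not satisfied.
E2 (Δl = 0,±2, l_i+l_f ≥ 2, |Δm_l| ≤ 2): satisfied.

E2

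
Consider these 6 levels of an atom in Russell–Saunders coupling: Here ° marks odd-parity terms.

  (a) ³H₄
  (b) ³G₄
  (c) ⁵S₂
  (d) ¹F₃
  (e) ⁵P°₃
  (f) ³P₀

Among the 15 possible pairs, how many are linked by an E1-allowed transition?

(a)–(b): forbidden (parity).
(a)–(c): forbidden (parity, ΔS, ΔL, ΔJ).
(a)–(d): forbidden (parity, ΔS, ΔL).
(a)–(e): forbidden (ΔS, ΔL).
(a)–(f): forbidden (parity, ΔL, ΔJ).
(b)–(c): forbidden (parity, ΔS, ΔL, ΔJ).
(b)–(d): forbidden (parity, ΔS).
(b)–(e): forbidden (ΔS, ΔL).
(b)–(f): forbidden (parity, ΔL, ΔJ).
(c)–(d): forbidden (parity, ΔS, ΔL).
(c)–(e): allowed.
(c)–(f): forbidden (parity, ΔS, ΔJ).
(d)–(e): forbidden (ΔS, ΔL).
(d)–(f): forbidden (parity, ΔS, ΔL, ΔJ).
(e)–(f): forbidden (ΔS, ΔJ).
Allowed pairs: 1 of 15.

1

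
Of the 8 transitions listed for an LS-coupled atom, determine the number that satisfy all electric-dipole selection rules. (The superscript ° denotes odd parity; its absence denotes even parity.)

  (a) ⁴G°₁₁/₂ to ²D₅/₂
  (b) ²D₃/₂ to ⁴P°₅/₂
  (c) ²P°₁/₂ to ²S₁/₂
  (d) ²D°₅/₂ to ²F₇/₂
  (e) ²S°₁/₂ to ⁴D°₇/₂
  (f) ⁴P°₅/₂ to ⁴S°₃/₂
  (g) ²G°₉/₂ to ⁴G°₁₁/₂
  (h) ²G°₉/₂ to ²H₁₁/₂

3

(a) forbidden (ΔS, ΔL, ΔJ fail)
(b) forbidden (ΔS fails)
(c) allowed
(d) allowed
(e) forbidden (parity, ΔS, ΔL, ΔJ fail)
(f) forbidden (parity fails)
(g) forbidden (parity, ΔS fail)
(h) allowed
Total allowed: 3 of 8.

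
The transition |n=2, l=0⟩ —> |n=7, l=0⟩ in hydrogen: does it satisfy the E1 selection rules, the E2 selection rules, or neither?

Δl = 0 − 0 = +0; l_i + l_f = 0.
E1 (Δl = ±1): not satisfied.
E2 (Δl = 0,±2, l_i+l_f ≥ 2): not satisfied.

neither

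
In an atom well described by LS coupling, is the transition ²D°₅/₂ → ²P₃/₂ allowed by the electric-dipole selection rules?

allowed

Initial level: S=1/2, L=2, J=5/2, parity odd. Final level: S=1/2, L=1, J=3/2, parity even.
Parity must change: odd → even — passes.
ΔS = 0: S: 1/2 → 1/2 — passes.
ΔL = 0, ±1 (not L=0↔0): L: 2 → 1, ΔL = -1 — passes.
ΔJ = 0, ±1 (not J=0↔0): J: 5/2 → 3/2, ΔJ = -1 — passes.
All four E1 rules are satisfied.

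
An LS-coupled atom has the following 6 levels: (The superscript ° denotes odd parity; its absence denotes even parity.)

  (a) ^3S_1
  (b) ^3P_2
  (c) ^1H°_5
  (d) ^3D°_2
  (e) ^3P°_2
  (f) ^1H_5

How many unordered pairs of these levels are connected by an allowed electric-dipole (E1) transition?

4

(a)–(b): forbidden (parity).
(a)–(c): forbidden (ΔS, ΔL, ΔJ).
(a)–(d): forbidden (ΔL).
(a)–(e): allowed.
(a)–(f): forbidden (parity, ΔS, ΔL, ΔJ).
(b)–(c): forbidden (ΔS, ΔL, ΔJ).
(b)–(d): allowed.
(b)–(e): allowed.
(b)–(f): forbidden (parity, ΔS, ΔL, ΔJ).
(c)–(d): forbidden (parity, ΔS, ΔL, ΔJ).
(c)–(e): forbidden (parity, ΔS, ΔL, ΔJ).
(c)–(f): allowed.
(d)–(e): forbidden (parity).
(d)–(f): forbidden (ΔS, ΔL, ΔJ).
(e)–(f): forbidden (ΔS, ΔL, ΔJ).
Allowed pairs: 4 of 15.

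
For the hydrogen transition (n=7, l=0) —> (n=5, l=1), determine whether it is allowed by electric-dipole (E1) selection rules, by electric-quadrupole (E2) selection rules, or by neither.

Δl = 1 − 0 = +1; l_i + l_f = 1.
E1 (Δl = ±1): satisfied.
E2 (Δl = 0,±2, l_i+l_f ≥ 2): not satisfied.

E1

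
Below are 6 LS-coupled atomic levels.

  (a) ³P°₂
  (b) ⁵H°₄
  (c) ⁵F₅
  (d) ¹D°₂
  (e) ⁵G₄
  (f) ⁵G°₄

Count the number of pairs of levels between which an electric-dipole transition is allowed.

(a)–(b): forbidden (parity, ΔS, ΔL, ΔJ).
(a)–(c): forbidden (ΔS, ΔL, ΔJ).
(a)–(d): forbidden (parity, ΔS).
(a)–(e): forbidden (ΔS, ΔL, ΔJ).
(a)–(f): forbidden (parity, ΔS, ΔL, ΔJ).
(b)–(c): forbidden (ΔL).
(b)–(d): forbidden (parity, ΔS, ΔL, ΔJ).
(b)–(e): allowed.
(b)–(f): forbidden (parity).
(c)–(d): forbidden (ΔS, ΔJ).
(c)–(e): forbidden (parity).
(c)–(f): allowed.
(d)–(e): forbidden (ΔS, ΔL, ΔJ).
(d)–(f): forbidden (parity, ΔS, ΔL, ΔJ).
(e)–(f): allowed.
Allowed pairs: 3 of 15.

3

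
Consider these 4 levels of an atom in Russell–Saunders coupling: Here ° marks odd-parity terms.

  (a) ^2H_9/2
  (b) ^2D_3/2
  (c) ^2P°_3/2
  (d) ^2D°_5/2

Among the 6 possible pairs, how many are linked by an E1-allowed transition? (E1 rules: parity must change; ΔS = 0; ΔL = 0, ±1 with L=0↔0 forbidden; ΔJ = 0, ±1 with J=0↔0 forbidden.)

(a)–(b): forbidden (parity, ΔL, ΔJ).
(a)–(c): forbidden (ΔL, ΔJ).
(a)–(d): forbidden (ΔL, ΔJ).
(b)–(c): allowed.
(b)–(d): allowed.
(c)–(d): forbidden (parity).
Allowed pairs: 2 of 6.

2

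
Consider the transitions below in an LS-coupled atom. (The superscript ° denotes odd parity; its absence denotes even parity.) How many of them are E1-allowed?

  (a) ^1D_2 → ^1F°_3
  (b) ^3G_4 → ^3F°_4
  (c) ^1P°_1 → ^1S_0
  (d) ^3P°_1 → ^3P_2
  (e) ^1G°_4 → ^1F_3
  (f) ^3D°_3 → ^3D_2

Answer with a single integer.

(a) allowed
(b) allowed
(c) allowed
(d) allowed
(e) allowed
(f) allowed
Total allowed: 6 of 6.

6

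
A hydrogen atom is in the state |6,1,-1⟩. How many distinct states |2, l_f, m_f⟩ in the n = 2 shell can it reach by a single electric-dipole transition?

1

E1 requires Δl = ±1, so l_f ∈ {0, 2}; with 0 ≤ l_f ≤ n_f−1 = 1, the allowed l_f values are {0}.
For l_f = 0: m_f ∈ {m_i−1, m_i, m_i+1} ∩ [−0, 0] = {0} → 1 state.
Total: 1.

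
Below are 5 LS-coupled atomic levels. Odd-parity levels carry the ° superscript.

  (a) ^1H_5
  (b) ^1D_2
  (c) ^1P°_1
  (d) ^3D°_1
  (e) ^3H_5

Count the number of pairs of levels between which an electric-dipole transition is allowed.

1

(a)–(b): forbidden (parity, ΔL, ΔJ).
(a)–(c): forbidden (ΔL, ΔJ).
(a)–(d): forbidden (ΔS, ΔL, ΔJ).
(a)–(e): forbidden (parity, ΔS).
(b)–(c): allowed.
(b)–(d): forbidden (ΔS).
(b)–(e): forbidden (parity, ΔS, ΔL, ΔJ).
(c)–(d): forbidden (parity, ΔS).
(c)–(e): forbidden (ΔS, ΔL, ΔJ).
(d)–(e): forbidden (ΔL, ΔJ).
Allowed pairs: 1 of 10.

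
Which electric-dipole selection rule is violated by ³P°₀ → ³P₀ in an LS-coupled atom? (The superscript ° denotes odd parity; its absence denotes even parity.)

the J=0 ↔ J=0 exclusion

ΔL = 0, ±1 (not L=0↔0): L: 1 → 1, ΔL = +0 — ok.
ΔS = 0: S: 1 → 1 — ok.
ΔJ = 0, ±1 (not J=0↔0): J: 0 → 0, ΔJ = +0 — fails.
Parity must change: odd → even — ok.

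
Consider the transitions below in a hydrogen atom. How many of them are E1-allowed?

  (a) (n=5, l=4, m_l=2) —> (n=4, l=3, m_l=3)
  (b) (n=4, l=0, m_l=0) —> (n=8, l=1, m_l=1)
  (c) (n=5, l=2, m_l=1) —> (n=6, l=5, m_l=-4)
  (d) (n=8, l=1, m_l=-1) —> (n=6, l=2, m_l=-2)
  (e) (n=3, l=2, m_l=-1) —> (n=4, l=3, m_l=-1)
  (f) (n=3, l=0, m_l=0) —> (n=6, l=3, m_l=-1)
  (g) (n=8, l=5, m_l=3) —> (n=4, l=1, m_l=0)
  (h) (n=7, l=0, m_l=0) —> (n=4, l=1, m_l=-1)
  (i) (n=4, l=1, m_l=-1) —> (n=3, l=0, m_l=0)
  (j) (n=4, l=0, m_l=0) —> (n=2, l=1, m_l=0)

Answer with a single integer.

7

(a) allowed
(b) allowed
(c) forbidden — Δl = +3 (E1 requires Δl = ±1); Δm_l = -5 (E1 requires Δm_l = 0, ±1)
(d) allowed
(e) allowed
(f) forbidden — Δl = +3 (E1 requires Δl = ±1)
(g) forbidden — Δl = -4 (E1 requires Δl = ±1); Δm_l = -3 (E1 requires Δm_l = 0, ±1)
(h) allowed
(i) allowed
(j) allowed
Total allowed: 7 of 10.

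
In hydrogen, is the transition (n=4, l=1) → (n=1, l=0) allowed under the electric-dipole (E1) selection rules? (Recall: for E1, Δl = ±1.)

allowed

Initial l = 1, final l = 0, so Δl = -1. E1 requires Δl = ±1: ok.
All E1 selection rules are satisfied.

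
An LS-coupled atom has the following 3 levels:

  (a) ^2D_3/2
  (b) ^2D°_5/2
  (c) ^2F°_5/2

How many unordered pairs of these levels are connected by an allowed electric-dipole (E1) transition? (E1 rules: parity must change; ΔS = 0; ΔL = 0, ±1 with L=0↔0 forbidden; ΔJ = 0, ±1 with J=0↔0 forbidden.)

2

(a)–(b): allowed.
(a)–(c): allowed.
(b)–(c): forbidden (parity).
Allowed pairs: 2 of 3.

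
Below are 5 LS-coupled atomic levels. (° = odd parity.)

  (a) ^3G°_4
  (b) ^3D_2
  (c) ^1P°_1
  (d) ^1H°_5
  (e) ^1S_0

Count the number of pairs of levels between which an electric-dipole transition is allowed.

(a)–(b): forbidden (ΔL, ΔJ).
(a)–(c): forbidden (parity, ΔS, ΔL, ΔJ).
(a)–(d): forbidden (parity, ΔS).
(a)–(e): forbidden (ΔS, ΔL, ΔJ).
(b)–(c): forbidden (ΔS).
(b)–(d): forbidden (ΔS, ΔL, ΔJ).
(b)–(e): forbidden (parity, ΔS, ΔL, ΔJ).
(c)–(d): forbidden (parity, ΔL, ΔJ).
(c)–(e): allowed.
(d)–(e): forbidden (ΔL, ΔJ).
Allowed pairs: 1 of 10.

1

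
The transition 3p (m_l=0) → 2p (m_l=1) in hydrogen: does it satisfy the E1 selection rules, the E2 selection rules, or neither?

E2

Δl = 1 − 1 = +0; l_i + l_f = 2.
Δm_l = +1.
E1 (Δl = ±1, |Δm_l| ≤ 1): not satisfied.
E2 (Δl = 0,±2, l_i+l_f ≥ 2, |Δm_l| ≤ 2): satisfied.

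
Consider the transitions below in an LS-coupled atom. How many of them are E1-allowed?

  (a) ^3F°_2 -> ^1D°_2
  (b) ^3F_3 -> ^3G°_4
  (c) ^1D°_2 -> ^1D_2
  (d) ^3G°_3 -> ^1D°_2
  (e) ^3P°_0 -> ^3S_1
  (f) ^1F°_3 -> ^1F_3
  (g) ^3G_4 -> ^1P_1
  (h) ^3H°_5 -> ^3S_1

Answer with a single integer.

4

(a) forbidden (parity, ΔS fail)
(b) allowed
(c) allowed
(d) forbidden (parity, ΔS, ΔL fail)
(e) allowed
(f) allowed
(g) forbidden (parity, ΔS, ΔL, ΔJ fail)
(h) forbidden (ΔL, ΔJ fail)
Total allowed: 4 of 8.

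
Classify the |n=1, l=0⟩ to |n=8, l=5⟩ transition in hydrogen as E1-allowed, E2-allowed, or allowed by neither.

Δl = 5 − 0 = +5; l_i + l_f = 5.
E1 (Δl = ±1): not satisfied.
E2 (Δl = 0,±2, l_i+l_f ≥ 2): not satisfied.

neither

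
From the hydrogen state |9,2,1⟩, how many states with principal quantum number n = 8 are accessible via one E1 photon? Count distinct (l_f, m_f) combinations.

E1 requires Δl = ±1, so l_f ∈ {1, 3}; with 0 ≤ l_f ≤ n_f−1 = 7, the allowed l_f values are {1, 3}.
For l_f = 1: m_f ∈ {m_i−1, m_i, m_i+1} ∩ [−1, 1] = {0, 1} → 2 states.
For l_f = 3: m_f ∈ {m_i−1, m_i, m_i+1} ∩ [−3, 3] = {0, 1, 2} → 3 states.
Total: 5.

5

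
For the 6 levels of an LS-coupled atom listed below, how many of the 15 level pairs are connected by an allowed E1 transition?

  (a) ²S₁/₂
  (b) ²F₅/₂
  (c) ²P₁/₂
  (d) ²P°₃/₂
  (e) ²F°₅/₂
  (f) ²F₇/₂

(a)–(b): forbidden (parity, ΔL, ΔJ).
(a)–(c): forbidden (parity).
(a)–(d): allowed.
(a)–(e): forbidden (ΔL, ΔJ).
(a)–(f): forbidden (parity, ΔL, ΔJ).
(b)–(c): forbidden (parity, ΔL, ΔJ).
(b)–(d): forbidden (ΔL).
(b)–(e): allowed.
(b)–(f): forbidden (parity).
(c)–(d): allowed.
(c)–(e): forbidden (ΔL, ΔJ).
(c)–(f): forbidden (parity, ΔL, ΔJ).
(d)–(e): forbidden (parity, ΔL).
(d)–(f): forbidden (ΔL, ΔJ).
(e)–(f): allowed.
Allowed pairs: 4 of 15.

4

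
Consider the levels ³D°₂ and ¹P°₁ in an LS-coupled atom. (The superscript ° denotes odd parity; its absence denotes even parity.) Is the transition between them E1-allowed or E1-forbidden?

forbidden

ΔJ = 0, ±1 (not J=0↔0): J: 2 → 1, ΔJ = -1 — ✓.
Parity must change: odd → odd — ✗.
ΔL = 0, ±1 (not L=0↔0): L: 2 → 1, ΔL = -1 — ✓.
ΔS = 0: S: 1 → 0 — ✗.
Rule(s) violated: parity, ΔS.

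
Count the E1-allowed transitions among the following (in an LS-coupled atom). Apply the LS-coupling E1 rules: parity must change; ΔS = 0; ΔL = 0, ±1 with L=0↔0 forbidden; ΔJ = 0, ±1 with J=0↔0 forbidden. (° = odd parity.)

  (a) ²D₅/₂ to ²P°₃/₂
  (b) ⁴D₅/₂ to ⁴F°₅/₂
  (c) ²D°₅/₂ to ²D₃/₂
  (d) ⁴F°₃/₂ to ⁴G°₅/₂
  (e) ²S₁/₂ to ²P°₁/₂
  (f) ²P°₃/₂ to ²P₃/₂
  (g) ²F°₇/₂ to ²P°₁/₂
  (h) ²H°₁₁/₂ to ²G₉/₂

(a) allowed
(b) allowed
(c) allowed
(d) forbidden (parity fails)
(e) allowed
(f) allowed
(g) forbidden (parity, ΔL, ΔJ fail)
(h) allowed
Total allowed: 6 of 8.

6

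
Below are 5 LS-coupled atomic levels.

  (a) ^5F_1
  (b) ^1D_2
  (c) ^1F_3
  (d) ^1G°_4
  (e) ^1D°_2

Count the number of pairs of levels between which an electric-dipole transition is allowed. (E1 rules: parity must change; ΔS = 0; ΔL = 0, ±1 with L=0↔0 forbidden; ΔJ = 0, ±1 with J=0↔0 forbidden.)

(a)–(b): forbidden (parity, ΔS).
(a)–(c): forbidden (parity, ΔS, ΔJ).
(a)–(d): forbidden (ΔS, ΔJ).
(a)–(e): forbidden (ΔS).
(b)–(c): forbidden (parity).
(b)–(d): forbidden (ΔL, ΔJ).
(b)–(e): allowed.
(c)–(d): allowed.
(c)–(e): allowed.
(d)–(e): forbidden (parity, ΔL, ΔJ).
Allowed pairs: 3 of 10.

3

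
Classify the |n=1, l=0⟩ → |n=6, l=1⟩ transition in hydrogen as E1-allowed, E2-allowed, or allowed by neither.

E1

Δl = 1 − 0 = +1; l_i + l_f = 1.
E1 (Δl = ±1): satisfied.
E2 (Δl = 0,±2, l_i+l_f ≥ 2): not satisfied.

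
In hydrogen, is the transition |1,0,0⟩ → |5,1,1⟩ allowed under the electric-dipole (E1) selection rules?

allowed

Δl = 1 − 0 = +1; the E1 rule Δl = ±1 is satisfied.
Δm_l = 1 − (0) = +1. E1 requires Δm_l = 0, ±1: satisfied.
All E1 selection rules are satisfied.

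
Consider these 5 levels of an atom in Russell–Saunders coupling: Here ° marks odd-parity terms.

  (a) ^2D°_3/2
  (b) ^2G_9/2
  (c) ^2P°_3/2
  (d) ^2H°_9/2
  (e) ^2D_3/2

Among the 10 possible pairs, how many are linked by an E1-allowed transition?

(a)–(b): forbidden (ΔL, ΔJ).
(a)–(c): forbidden (parity).
(a)–(d): forbidden (parity, ΔL, ΔJ).
(a)–(e): allowed.
(b)–(c): forbidden (ΔL, ΔJ).
(b)–(d): allowed.
(b)–(e): forbidden (parity, ΔL, ΔJ).
(c)–(d): forbidden (parity, ΔL, ΔJ).
(c)–(e): allowed.
(d)–(e): forbidden (ΔL, ΔJ).
Allowed pairs: 3 of 10.

3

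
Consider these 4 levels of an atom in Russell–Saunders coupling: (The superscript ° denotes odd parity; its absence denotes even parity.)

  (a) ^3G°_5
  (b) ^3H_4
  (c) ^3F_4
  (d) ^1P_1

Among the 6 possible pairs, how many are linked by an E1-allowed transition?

2

(a)–(b): allowed.
(a)–(c): allowed.
(a)–(d): forbidden (ΔS, ΔL, ΔJ).
(b)–(c): forbidden (parity, ΔL).
(b)–(d): forbidden (parity, ΔS, ΔL, ΔJ).
(c)–(d): forbidden (parity, ΔS, ΔL, ΔJ).
Allowed pairs: 2 of 6.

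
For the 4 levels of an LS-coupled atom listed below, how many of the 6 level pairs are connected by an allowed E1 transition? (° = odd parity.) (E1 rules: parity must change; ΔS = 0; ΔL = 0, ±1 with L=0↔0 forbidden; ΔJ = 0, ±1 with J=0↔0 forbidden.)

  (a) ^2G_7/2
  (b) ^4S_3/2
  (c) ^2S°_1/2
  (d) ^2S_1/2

0

(a)–(b): forbidden (parity, ΔS, ΔL, ΔJ).
(a)–(c): forbidden (ΔL, ΔJ).
(a)–(d): forbidden (parity, ΔL, ΔJ).
(b)–(c): forbidden (ΔS, ΔL).
(b)–(d): forbidden (parity, ΔS, ΔL).
(c)–(d): forbidden (ΔL).
Allowed pairs: 0 of 6.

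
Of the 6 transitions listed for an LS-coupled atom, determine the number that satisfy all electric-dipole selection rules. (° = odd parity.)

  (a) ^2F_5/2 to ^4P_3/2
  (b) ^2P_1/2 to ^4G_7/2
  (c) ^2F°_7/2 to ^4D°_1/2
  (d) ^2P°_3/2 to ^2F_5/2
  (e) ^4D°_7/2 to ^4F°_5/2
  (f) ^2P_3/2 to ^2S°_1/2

1

(a) forbidden (parity, ΔS, ΔL fail)
(b) forbidden (parity, ΔS, ΔL, ΔJ fail)
(c) forbidden (parity, ΔS, ΔJ fail)
(d) forbidden (ΔL fails)
(e) forbidden (parity fails)
(f) allowed
Total allowed: 1 of 6.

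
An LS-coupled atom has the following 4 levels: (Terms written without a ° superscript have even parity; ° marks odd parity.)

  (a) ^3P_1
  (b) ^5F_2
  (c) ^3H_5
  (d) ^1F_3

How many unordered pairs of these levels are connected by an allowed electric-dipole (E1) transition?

0

(a)–(b): forbidden (parity, ΔS, ΔL).
(a)–(c): forbidden (parity, ΔL, ΔJ).
(a)–(d): forbidden (parity, ΔS, ΔL, ΔJ).
(b)–(c): forbidden (parity, ΔS, ΔL, ΔJ).
(b)–(d): forbidden (parity, ΔS).
(c)–(d): forbidden (parity, ΔS, ΔL, ΔJ).
Allowed pairs: 0 of 6.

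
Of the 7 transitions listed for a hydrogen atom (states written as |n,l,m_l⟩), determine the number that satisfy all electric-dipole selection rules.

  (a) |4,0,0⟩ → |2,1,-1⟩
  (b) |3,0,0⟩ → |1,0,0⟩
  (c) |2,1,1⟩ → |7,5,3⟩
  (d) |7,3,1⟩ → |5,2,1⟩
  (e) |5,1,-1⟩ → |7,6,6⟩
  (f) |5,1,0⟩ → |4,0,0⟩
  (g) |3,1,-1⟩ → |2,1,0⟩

(a) allowed
(b) forbidden — Δl = +0 (E1 requires Δl = ±1)
(c) forbidden — Δl = +4 (E1 requires Δl = ±1); Δm_l = +2 (E1 requires Δm_l = 0, ±1)
(d) allowed
(e) forbidden — Δl = +5 (E1 requires Δl = ±1); Δm_l = +7 (E1 requires Δm_l = 0, ±1)
(f) allowed
(g) forbidden — Δl = +0 (E1 requires Δl = ±1)
Total allowed: 3 of 7.

3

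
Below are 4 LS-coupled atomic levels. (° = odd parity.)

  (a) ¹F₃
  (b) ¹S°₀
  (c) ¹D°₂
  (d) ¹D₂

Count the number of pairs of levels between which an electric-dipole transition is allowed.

2

(a)–(b): forbidden (ΔL, ΔJ).
(a)–(c): allowed.
(a)–(d): forbidden (parity).
(b)–(c): forbidden (parity, ΔL, ΔJ).
(b)–(d): forbidden (ΔL, ΔJ).
(c)–(d): allowed.
Allowed pairs: 2 of 6.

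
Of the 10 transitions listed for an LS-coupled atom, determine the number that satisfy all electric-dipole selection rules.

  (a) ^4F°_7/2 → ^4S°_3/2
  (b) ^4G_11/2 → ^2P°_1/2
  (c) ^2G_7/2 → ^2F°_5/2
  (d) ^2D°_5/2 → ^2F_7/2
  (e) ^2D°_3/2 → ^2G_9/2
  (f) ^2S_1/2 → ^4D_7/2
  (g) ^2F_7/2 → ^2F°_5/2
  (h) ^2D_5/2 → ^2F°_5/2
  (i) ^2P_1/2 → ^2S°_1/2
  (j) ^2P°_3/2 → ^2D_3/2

6

(a) forbidden (parity, ΔL, ΔJ fail)
(b) forbidden (ΔS, ΔL, ΔJ fail)
(c) allowed
(d) allowed
(e) forbidden (ΔL, ΔJ fail)
(f) forbidden (parity, ΔS, ΔL, ΔJ fail)
(g) allowed
(h) allowed
(i) allowed
(j) allowed
Total allowed: 6 of 10.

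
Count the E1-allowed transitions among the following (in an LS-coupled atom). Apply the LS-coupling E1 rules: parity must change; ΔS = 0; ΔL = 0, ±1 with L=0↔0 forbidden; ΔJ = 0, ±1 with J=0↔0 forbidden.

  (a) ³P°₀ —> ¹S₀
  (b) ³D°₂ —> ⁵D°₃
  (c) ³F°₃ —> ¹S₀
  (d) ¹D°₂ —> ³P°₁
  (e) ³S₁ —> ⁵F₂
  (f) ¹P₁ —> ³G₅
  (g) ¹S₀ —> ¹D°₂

(a) forbidden (ΔS, ΔJ fail)
(b) forbidden (parity, ΔS fail)
(c) forbidden (ΔS, ΔL, ΔJ fail)
(d) forbidden (parity, ΔS fail)
(e) forbidden (parity, ΔS, ΔL fail)
(f) forbidden (parity, ΔS, ΔL, ΔJ fail)
(g) forbidden (ΔL, ΔJ fail)
Total allowed: 0 of 7.

0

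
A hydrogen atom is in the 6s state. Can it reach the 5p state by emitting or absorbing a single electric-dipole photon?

l: 0 → 1 (Δl = +1). Δl = ±1 passes.
All E1 selection rules are satisfied.

allowed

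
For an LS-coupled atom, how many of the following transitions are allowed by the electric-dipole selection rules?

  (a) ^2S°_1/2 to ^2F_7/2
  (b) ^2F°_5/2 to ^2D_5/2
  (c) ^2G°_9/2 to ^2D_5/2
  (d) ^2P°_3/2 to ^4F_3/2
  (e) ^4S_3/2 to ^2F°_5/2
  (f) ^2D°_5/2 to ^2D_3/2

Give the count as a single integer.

(a) forbidden (ΔL, ΔJ fail)
(b) allowed
(c) forbidden (ΔL, ΔJ fail)
(d) forbidden (ΔS, ΔL fail)
(e) forbidden (ΔS, ΔL fail)
(f) allowed
Total allowed: 2 of 6.

2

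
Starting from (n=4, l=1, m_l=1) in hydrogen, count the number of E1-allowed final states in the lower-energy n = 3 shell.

4

E1 requires Δl = ±1, so l_f ∈ {0, 2}; with 0 ≤ l_f ≤ n_f−1 = 2, the allowed l_f values are {0, 2}.
For l_f = 0: m_f ∈ {m_i−1, m_i, m_i+1} ∩ [−0, 0] = {0} → 1 state.
For l_f = 2: m_f ∈ {m_i−1, m_i, m_i+1} ∩ [−2, 2] = {0, 1, 2} → 3 states.
Total: 4.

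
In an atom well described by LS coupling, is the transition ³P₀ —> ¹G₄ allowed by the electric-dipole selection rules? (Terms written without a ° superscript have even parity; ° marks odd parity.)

Initial level: S=1, L=1, J=0, parity even. Final level: S=0, L=4, J=4, parity even.
Parity must change: even → even — fails.
ΔS = 0: S: 1 → 0 — fails.
ΔL = 0, ±1 (not L=0↔0): L: 1 → 4, ΔL = +3 — fails.
ΔJ = 0, ±1 (not J=0↔0): J: 0 → 4, ΔJ = +4 — fails.
Rule(s) violated: parity, ΔS, ΔL, ΔJ.

forbidden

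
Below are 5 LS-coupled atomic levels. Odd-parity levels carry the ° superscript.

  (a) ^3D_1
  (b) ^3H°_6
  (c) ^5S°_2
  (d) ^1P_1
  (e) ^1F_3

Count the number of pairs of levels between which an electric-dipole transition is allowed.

(a)–(b): forbidden (ΔL, ΔJ).
(a)–(c): forbidden (ΔS, ΔL).
(a)–(d): forbidden (parity, ΔS).
(a)–(e): forbidden (parity, ΔS, ΔJ).
(b)–(c): forbidden (parity, ΔS, ΔL, ΔJ).
(b)–(d): forbidden (ΔS, ΔL, ΔJ).
(b)–(e): forbidden (ΔS, ΔL, ΔJ).
(c)–(d): forbidden (ΔS).
(c)–(e): forbidden (ΔS, ΔL).
(d)–(e): forbidden (parity, ΔL, ΔJ).
Allowed pairs: 0 of 10.

0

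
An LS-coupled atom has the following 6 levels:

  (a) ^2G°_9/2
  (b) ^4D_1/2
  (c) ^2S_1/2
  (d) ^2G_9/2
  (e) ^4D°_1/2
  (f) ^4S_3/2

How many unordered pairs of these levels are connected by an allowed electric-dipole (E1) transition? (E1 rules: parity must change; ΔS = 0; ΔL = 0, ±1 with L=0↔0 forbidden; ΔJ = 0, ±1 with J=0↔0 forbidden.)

2

(a)–(b): forbidden (ΔS, ΔL, ΔJ).
(a)–(c): forbidden (ΔL, ΔJ).
(a)–(d): allowed.
(a)–(e): forbidden (parity, ΔS, ΔL, ΔJ).
(a)–(f): forbidden (ΔS, ΔL, ΔJ).
(b)–(c): forbidden (parity, ΔS, ΔL).
(b)–(d): forbidden (parity, ΔS, ΔL, ΔJ).
(b)–(e): allowed.
(b)–(f): forbidden (parity, ΔL).
(c)–(d): forbidden (parity, ΔL, ΔJ).
(c)–(e): forbidden (ΔS, ΔL).
(c)–(f): forbidden (parity, ΔS, ΔL).
(d)–(e): forbidden (ΔS, ΔL, ΔJ).
(d)–(f): forbidden (parity, ΔS, ΔL, ΔJ).
(e)–(f): forbidden (ΔL).
Allowed pairs: 2 of 15.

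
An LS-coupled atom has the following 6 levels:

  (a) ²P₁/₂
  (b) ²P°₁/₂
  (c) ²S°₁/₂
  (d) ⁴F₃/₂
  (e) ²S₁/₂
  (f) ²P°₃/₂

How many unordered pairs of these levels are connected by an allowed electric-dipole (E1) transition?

5

(a)–(b): allowed.
(a)–(c): allowed.
(a)–(d): forbidden (parity, ΔS, ΔL).
(a)–(e): forbidden (parity).
(a)–(f): allowed.
(b)–(c): forbidden (parity).
(b)–(d): forbidden (ΔS, ΔL).
(b)–(e): allowed.
(b)–(f): forbidden (parity).
(c)–(d): forbidden (ΔS, ΔL).
(c)–(e): forbidden (ΔL).
(c)–(f): forbidden (parity).
(d)–(e): forbidden (parity, ΔS, ΔL).
(d)–(f): forbidden (ΔS, ΔL).
(e)–(f): allowed.
Allowed pairs: 5 of 15.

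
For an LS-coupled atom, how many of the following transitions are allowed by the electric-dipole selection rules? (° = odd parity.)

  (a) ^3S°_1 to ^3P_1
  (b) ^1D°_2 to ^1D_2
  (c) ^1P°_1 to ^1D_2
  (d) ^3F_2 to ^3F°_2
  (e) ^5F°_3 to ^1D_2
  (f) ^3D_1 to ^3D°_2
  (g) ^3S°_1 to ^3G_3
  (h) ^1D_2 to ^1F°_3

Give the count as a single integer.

6

(a) allowed
(b) allowed
(c) allowed
(d) allowed
(e) forbidden (ΔS fails)
(f) allowed
(g) forbidden (ΔL, ΔJ fail)
(h) allowed
Total allowed: 6 of 8.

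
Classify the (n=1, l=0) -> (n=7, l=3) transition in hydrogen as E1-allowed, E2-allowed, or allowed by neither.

Δl = 3 − 0 = +3; l_i + l_f = 3.
E1 (Δl = ±1): not satisfied.
E2 (Δl = 0,±2, l_i+l_f ≥ 2): not satisfied.

neither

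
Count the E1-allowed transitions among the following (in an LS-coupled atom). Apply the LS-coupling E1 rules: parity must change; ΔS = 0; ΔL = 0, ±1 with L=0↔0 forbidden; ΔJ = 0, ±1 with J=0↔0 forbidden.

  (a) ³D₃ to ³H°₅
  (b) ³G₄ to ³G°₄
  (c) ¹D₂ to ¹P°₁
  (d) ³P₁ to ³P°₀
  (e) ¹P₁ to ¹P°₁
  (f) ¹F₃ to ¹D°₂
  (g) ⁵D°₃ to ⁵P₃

(a) forbidden (ΔL, ΔJ fail)
(b) allowed
(c) allowed
(d) allowed
(e) allowed
(f) allowed
(g) allowed
Total allowed: 6 of 7.

6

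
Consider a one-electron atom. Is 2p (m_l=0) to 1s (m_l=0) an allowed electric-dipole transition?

l: 1 → 0 (Δl = -1). Δl = ±1 ok.
m_l: 0 → 0 (Δm_l = +0). |Δm_l| ≤ 1 ok.
All E1 selection rules are satisfied.

allowed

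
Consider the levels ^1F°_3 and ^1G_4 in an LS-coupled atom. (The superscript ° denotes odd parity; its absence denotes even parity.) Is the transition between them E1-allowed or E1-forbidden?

Initial level: S=0, L=3, J=3, parity odd. Final level: S=0, L=4, J=4, parity even.
Parity must change: odd → even — ✓.
ΔS = 0: S: 0 → 0 — ✓.
ΔL = 0, ±1 (not L=0↔0): L: 3 → 4, ΔL = +1 — ✓.
ΔJ = 0, ±1 (not J=0↔0): J: 3 → 4, ΔJ = +1 — ✓.
All four E1 rules are satisfied.

allowed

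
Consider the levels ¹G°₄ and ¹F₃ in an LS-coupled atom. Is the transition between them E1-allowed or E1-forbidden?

Initial level: S=0, L=4, J=4, parity odd. Final level: S=0, L=3, J=3, parity even.
Parity must change: odd → even — satisfied.
ΔS = 0: S: 0 → 0 — satisfied.
ΔL = 0, ±1 (not L=0↔0): L: 4 → 3, ΔL = -1 — satisfied.
ΔJ = 0, ±1 (not J=0↔0): J: 4 → 3, ΔJ = -1 — satisfied.
All four E1 rules are satisfied.

allowed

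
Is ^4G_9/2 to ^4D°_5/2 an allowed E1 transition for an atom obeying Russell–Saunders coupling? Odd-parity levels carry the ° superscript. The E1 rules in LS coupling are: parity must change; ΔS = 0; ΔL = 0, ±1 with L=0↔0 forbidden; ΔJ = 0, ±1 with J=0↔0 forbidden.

forbidden

Parity must change: even → odd — passes.
ΔS = 0: S: 3/2 → 3/2 — passes.
ΔL = 0, ±1 (not L=0↔0): L: 4 → 2, ΔL = -2 — fails.
ΔJ = 0, ±1 (not J=0↔0): J: 9/2 → 5/2, ΔJ = -2 — fails.
Rule(s) violated: ΔL, ΔJ.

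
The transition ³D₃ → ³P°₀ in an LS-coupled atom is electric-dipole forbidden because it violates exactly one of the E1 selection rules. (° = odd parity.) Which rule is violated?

the ΔJ = 0, ±1 rule

Reading off the term symbols: S 1→1, L 2→1, J 3→0, parity even→odd.
Parity must change: even → odd — ok.
ΔS = 0: S: 1 → 1 — ok.
ΔL = 0, ±1 (not L=0↔0): L: 2 → 1, ΔL = -1 — ok.
ΔJ = 0, ±1 (not J=0↔0): J: 3 → 0, ΔJ = -3 — fails.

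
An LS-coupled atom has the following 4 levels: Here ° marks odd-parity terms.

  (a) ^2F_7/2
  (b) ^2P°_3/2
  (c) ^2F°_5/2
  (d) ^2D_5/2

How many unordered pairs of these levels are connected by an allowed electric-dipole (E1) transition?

3

(a)–(b): forbidden (ΔL, ΔJ).
(a)–(c): allowed.
(a)–(d): forbidden (parity).
(b)–(c): forbidden (parity, ΔL).
(b)–(d): allowed.
(c)–(d): allowed.
Allowed pairs: 3 of 6.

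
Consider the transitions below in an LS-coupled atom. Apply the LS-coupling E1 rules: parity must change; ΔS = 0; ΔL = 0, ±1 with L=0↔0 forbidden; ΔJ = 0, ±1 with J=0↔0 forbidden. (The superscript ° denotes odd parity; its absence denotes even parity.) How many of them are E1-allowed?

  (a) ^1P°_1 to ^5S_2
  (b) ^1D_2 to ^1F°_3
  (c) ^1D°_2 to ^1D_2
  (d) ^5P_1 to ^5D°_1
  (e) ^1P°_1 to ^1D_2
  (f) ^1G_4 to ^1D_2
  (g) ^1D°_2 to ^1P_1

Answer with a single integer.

(a) forbidden (ΔS fails)
(b) allowed
(c) allowed
(d) allowed
(e) allowed
(f) forbidden (parity, ΔL, ΔJ fail)
(g) allowed
Total allowed: 5 of 7.

5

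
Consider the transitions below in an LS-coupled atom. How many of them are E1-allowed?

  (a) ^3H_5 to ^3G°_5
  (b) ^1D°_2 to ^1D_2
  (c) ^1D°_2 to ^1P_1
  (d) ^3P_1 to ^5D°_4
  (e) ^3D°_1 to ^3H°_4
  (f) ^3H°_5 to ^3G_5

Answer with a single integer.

(a) allowed
(b) allowed
(c) allowed
(d) forbidden (ΔS, ΔJ fail)
(e) forbidden (parity, ΔL, ΔJ fail)
(f) allowed
Total allowed: 4 of 6.

4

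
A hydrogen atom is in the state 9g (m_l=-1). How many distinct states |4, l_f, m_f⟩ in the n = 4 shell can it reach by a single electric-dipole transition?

3

E1 requires Δl = ±1, so l_f ∈ {3, 5}; with 0 ≤ l_f ≤ n_f−1 = 3, the allowed l_f values are {3}.
For l_f = 3: m_f ∈ {m_i−1, m_i, m_i+1} ∩ [−3, 3] = {-2, -1, 0} → 3 states.
Total: 3.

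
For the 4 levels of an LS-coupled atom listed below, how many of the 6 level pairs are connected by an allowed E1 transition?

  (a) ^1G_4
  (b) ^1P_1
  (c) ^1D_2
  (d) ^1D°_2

(a)–(b): forbidden (parity, ΔL, ΔJ).
(a)–(c): forbidden (parity, ΔL, ΔJ).
(a)–(d): forbidden (ΔL, ΔJ).
(b)–(c): forbidden (parity).
(b)–(d): allowed.
(c)–(d): allowed.
Allowed pairs: 2 of 6.

2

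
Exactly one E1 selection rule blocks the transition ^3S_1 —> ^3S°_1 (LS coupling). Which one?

the L=0 ↔ L=0 exclusion

Initial level: S=1, L=0, J=1, parity even. Final level: S=1, L=0, J=1, parity odd.
ΔL = 0, ±1 (not L=0↔0): L: 0 → 0, ΔL = +0 — ✗.
ΔJ = 0, ±1 (not J=0↔0): J: 1 → 1, ΔJ = +0 — ✓.
ΔS = 0: S: 1 → 1 — ✓.
Parity must change: even → odd — ✓.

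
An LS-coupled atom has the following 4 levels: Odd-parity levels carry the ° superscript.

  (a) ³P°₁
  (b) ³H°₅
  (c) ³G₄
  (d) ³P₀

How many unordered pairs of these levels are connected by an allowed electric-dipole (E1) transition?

(a)–(b): forbidden (parity, ΔL, ΔJ).
(a)–(c): forbidden (ΔL, ΔJ).
(a)–(d): allowed.
(b)–(c): allowed.
(b)–(d): forbidden (ΔL, ΔJ).
(c)–(d): forbidden (parity, ΔL, ΔJ).
Allowed pairs: 2 of 6.

2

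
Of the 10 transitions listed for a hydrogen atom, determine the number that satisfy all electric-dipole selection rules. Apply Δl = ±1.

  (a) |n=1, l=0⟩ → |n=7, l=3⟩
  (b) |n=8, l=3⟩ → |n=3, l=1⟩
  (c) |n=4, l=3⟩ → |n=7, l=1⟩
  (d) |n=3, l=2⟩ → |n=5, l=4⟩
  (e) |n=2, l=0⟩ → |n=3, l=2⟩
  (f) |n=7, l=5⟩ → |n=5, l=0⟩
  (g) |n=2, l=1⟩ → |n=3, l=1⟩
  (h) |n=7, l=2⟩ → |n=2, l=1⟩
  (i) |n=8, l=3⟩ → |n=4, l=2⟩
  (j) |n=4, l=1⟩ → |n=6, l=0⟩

3

(a) forbidden — Δl = +3 (E1 requires Δl = ±1)
(b) forbidden — Δl = -2 (E1 requires Δl = ±1)
(c) forbidden — Δl = -2 (E1 requires Δl = ±1)
(d) forbidden — Δl = +2 (E1 requires Δl = ±1)
(e) forbidden — Δl = +2 (E1 requires Δl = ±1)
(f) forbidden — Δl = -5 (E1 requires Δl = ±1)
(g) forbidden — Δl = +0 (E1 requires Δl = ±1)
(h) allowed
(i) allowed
(j) allowed
Total allowed: 3 of 10.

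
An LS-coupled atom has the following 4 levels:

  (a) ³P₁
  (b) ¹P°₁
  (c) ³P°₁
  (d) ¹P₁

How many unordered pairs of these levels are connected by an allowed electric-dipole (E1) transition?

(a)–(b): forbidden (ΔS).
(a)–(c): allowed.
(a)–(d): forbidden (parity, ΔS).
(b)–(c): forbidden (parity, ΔS).
(b)–(d): allowed.
(c)–(d): forbidden (ΔS).
Allowed pairs: 2 of 6.

2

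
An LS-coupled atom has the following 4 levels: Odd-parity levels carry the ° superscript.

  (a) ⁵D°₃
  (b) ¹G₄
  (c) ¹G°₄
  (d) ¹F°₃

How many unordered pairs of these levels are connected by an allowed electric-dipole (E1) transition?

2

(a)–(b): forbidden (ΔS, ΔL).
(a)–(c): forbidden (parity, ΔS, ΔL).
(a)–(d): forbidden (parity, ΔS).
(b)–(c): allowed.
(b)–(d): allowed.
(c)–(d): forbidden (parity).
Allowed pairs: 2 of 6.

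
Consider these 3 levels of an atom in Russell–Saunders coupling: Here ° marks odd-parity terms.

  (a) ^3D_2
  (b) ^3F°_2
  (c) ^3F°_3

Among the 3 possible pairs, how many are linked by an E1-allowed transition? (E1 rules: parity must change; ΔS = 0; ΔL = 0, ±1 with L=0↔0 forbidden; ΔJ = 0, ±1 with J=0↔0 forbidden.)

2

(a)–(b): allowed.
(a)–(c): allowed.
(b)–(c): forbidden (parity).
Allowed pairs: 2 of 3.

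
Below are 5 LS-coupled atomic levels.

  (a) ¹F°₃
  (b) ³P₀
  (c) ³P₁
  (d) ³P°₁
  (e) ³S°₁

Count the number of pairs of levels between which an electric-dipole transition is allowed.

4

(a)–(b): forbidden (ΔS, ΔL, ΔJ).
(a)–(c): forbidden (ΔS, ΔL, ΔJ).
(a)–(d): forbidden (parity, ΔS, ΔL, ΔJ).
(a)–(e): forbidden (parity, ΔS, ΔL, ΔJ).
(b)–(c): forbidden (parity).
(b)–(d): allowed.
(b)–(e): allowed.
(c)–(d): allowed.
(c)–(e): allowed.
(d)–(e): forbidden (parity).
Allowed pairs: 4 of 10.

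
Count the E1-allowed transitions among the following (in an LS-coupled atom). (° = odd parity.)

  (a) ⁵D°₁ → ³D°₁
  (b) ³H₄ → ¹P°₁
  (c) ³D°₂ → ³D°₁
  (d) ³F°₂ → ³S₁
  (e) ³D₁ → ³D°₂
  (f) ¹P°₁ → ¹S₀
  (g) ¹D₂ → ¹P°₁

(a) forbidden (parity, ΔS fail)
(b) forbidden (ΔS, ΔL, ΔJ fail)
(c) forbidden (parity fails)
(d) forbidden (ΔL fails)
(e) allowed
(f) allowed
(g) allowed
Total allowed: 3 of 7.

3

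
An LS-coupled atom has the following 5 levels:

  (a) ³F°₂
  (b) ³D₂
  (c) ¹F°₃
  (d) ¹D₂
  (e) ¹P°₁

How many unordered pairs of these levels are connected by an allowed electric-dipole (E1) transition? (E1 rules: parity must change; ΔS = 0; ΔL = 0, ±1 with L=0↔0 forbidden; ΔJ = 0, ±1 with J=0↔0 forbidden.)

3

(a)–(b): allowed.
(a)–(c): forbidden (parity, ΔS).
(a)–(d): forbidden (ΔS).
(a)–(e): forbidden (parity, ΔS, ΔL).
(b)–(c): forbidden (ΔS).
(b)–(d): forbidden (parity, ΔS).
(b)–(e): forbidden (ΔS).
(c)–(d): allowed.
(c)–(e): forbidden (parity, ΔL, ΔJ).
(d)–(e): allowed.
Allowed pairs: 3 of 10.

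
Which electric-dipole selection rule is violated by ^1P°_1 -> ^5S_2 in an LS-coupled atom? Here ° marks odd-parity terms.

the ΔS = 0 rule

Reading off the term symbols: S 0→2, L 1→0, J 1→2, parity odd→even.
Parity must change: odd → even — passes.
ΔS = 0: S: 0 → 2 — fails.
ΔL = 0, ±1 (not L=0↔0): L: 1 → 0, ΔL = -1 — passes.
ΔJ = 0, ±1 (not J=0↔0): J: 1 → 2, ΔJ = +1 — passes.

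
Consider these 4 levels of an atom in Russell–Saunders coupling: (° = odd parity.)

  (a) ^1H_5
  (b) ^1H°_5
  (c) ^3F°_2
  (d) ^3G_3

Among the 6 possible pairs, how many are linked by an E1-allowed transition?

2

(a)–(b): allowed.
(a)–(c): forbidden (ΔS, ΔL, ΔJ).
(a)–(d): forbidden (parity, ΔS, ΔJ).
(b)–(c): forbidden (parity, ΔS, ΔL, ΔJ).
(b)–(d): forbidden (ΔS, ΔJ).
(c)–(d): allowed.
Allowed pairs: 2 of 6.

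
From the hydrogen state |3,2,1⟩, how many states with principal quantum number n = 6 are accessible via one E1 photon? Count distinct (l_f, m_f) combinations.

E1 requires Δl = ±1, so l_f ∈ {1, 3}; with 0 ≤ l_f ≤ n_f−1 = 5, the allowed l_f values are {1, 3}.
For l_f = 1: m_f ∈ {m_i−1, m_i, m_i+1} ∩ [−1, 1] = {0, 1} → 2 states.
For l_f = 3: m_f ∈ {m_i−1, m_i, m_i+1} ∩ [−3, 3] = {0, 1, 2} → 3 states.
Total: 5.

5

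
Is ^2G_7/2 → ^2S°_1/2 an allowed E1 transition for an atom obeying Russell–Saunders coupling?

Initial level: S=1/2, L=4, J=7/2, parity even. Final level: S=1/2, L=0, J=1/2, parity odd.
Parity must change: even → odd — satisfied.
ΔS = 0: S: 1/2 → 1/2 — satisfied.
ΔL = 0, ±1 (not L=0↔0): L: 4 → 0, ΔL = -4 — violated.
ΔJ = 0, ±1 (not J=0↔0): J: 7/2 → 1/2, ΔJ = -3 — violated.
Rule(s) violated: ΔL, ΔJ.

forbidden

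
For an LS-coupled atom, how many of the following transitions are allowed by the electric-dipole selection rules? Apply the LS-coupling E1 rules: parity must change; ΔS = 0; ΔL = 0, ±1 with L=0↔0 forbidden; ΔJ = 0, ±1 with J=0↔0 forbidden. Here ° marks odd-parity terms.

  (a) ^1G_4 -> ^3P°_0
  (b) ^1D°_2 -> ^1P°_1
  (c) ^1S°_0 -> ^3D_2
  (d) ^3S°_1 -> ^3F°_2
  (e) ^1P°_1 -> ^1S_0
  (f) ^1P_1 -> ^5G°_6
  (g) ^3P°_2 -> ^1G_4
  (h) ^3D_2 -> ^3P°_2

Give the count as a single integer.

(a) forbidden (ΔS, ΔL, ΔJ fail)
(b) forbidden (parity fails)
(c) forbidden (ΔS, ΔL, ΔJ fail)
(d) forbidden (parity, ΔL fail)
(e) allowed
(f) forbidden (ΔS, ΔL, ΔJ fail)
(g) forbidden (ΔS, ΔL, ΔJ fail)
(h) allowed
Total allowed: 2 of 8.

2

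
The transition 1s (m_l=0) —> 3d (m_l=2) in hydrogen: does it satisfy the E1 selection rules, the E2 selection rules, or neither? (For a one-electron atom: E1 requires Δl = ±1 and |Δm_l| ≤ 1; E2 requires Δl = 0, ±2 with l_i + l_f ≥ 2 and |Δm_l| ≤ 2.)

E2

Δl = 2 − 0 = +2; l_i + l_f = 2.
Δm_l = +2.
E1 (Δl = ±1, |Δm_l| ≤ 1): not satisfied.
E2 (Δl = 0,±2, l_i+l_f ≥ 2, |Δm_l| ≤ 2): satisfied.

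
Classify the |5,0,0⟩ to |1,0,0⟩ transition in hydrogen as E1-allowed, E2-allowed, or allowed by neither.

neither

Δl = 0 − 0 = +0; l_i + l_f = 0.
Δm_l = +0.
E1 (Δl = ±1, |Δm_l| ≤ 1): not satisfied.
E2 (Δl = 0,±2, l_i+l_f ≥ 2, |Δm_l| ≤ 2): not satisfied.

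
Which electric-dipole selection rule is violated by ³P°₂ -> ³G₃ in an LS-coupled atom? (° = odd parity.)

the ΔL = 0, ±1 rule

Initial level: S=1, L=1, J=2, parity odd. Final level: S=1, L=4, J=3, parity even.
Parity must change: odd → even — satisfied.
ΔJ = 0, ±1 (not J=0↔0): J: 2 → 3, ΔJ = +1 — satisfied.
ΔS = 0: S: 1 → 1 — satisfied.
ΔL = 0, ±1 (not L=0↔0): L: 1 → 4, ΔL = +3 — violated.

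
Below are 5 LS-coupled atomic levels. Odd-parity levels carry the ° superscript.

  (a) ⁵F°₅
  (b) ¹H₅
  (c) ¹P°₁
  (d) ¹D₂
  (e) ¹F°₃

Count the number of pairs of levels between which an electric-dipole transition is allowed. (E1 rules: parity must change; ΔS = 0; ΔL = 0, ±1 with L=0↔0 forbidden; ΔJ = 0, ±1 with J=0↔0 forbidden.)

2

(a)–(b): forbidden (ΔS, ΔL).
(a)–(c): forbidden (parity, ΔS, ΔL, ΔJ).
(a)–(d): forbidden (ΔS, ΔJ).
(a)–(e): forbidden (parity, ΔS, ΔJ).
(b)–(c): forbidden (ΔL, ΔJ).
(b)–(d): forbidden (parity, ΔL, ΔJ).
(b)–(e): forbidden (ΔL, ΔJ).
(c)–(d): allowed.
(c)–(e): forbidden (parity, ΔL, ΔJ).
(d)–(e): allowed.
Allowed pairs: 2 of 10.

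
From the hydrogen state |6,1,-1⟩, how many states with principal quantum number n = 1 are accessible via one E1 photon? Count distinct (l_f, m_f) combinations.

E1 requires Δl = ±1, so l_f ∈ {0, 2}; with 0 ≤ l_f ≤ n_f−1 = 0, the allowed l_f values are {0}.
For l_f = 0: m_f ∈ {m_i−1, m_i, m_i+1} ∩ [−0, 0] = {0} → 1 state.
Total: 1.

1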